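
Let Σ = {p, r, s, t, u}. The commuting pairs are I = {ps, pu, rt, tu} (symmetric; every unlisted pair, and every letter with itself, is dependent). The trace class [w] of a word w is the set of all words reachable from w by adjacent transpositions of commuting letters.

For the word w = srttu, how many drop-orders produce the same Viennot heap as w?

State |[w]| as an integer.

drop 0:s onto floor
drop 1:r onto {0:s}
drop 2:t onto {0:s}
drop 3:t onto {2:t}
drop 4:u onto {1:r}
ground layer = {0:s}
drop-orders for the pieces not yet dropped (sum over which currently-grounded one goes next):
  1 to go: {3} 1  {4} 1
  2 to go: {1,4} 1  {2,3} 1  {3,4} 2
  3 to go: {1,3,4} 3  {2,3,4} 3
  if 0:s drops first: 6 orders

6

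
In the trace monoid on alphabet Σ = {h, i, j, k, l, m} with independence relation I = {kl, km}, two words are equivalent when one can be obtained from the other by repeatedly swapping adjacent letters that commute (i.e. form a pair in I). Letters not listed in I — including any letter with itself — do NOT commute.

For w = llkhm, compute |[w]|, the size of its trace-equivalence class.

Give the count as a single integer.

0(l) covers ∅
1(l) covers 0:l
2(k) covers ∅
3(h) covers 1:l, 2:k
4(m) covers 3:h
floor of heap: 0:l, 2:k
completions by unplaced set U, small U first (add the entries for U minus each lowest piece of U):
  |U|=1: {4}:1
  |U|=2: {3,4}:1
  |U|=3: {1,3,4}:1  {2,3,4}:1
  start at 0(l): 2
  start at 2(k): 1
sum over floor = 3

3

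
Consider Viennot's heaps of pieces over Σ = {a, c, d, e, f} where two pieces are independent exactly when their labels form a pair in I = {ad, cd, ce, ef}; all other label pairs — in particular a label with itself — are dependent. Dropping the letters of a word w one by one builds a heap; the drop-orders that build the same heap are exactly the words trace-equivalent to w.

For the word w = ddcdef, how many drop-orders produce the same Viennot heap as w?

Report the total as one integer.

drop 0:d onto floor
drop 1:d onto {0:d}
drop 2:c onto floor
drop 3:d onto {1:d}
drop 4:e onto {3:d}
drop 5:f onto {2:c, 3:d}
ground layer = {0:d, 2:c}
drop-orders for the pieces not yet dropped (sum over which currently-grounded one goes next):
  1 to go: {4} 1  {5} 1
  2 to go: {2,5} 1  {4,5} 2
  3 to go: {2,4,5} 3  {3,4,5} 2
  4 to go: {1,3,4,5} 2  {2,3,4,5} 5
  if 0:d drops first: 7 orders
  if 2:c drops first: 2 orders
heap linearizations: 9

9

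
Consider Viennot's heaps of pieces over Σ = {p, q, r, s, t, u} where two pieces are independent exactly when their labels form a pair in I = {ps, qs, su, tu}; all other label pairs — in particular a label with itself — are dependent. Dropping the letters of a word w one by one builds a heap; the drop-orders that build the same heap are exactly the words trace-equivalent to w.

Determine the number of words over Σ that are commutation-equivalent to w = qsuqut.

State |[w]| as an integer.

9

drop 0:q onto floor
drop 1:s onto floor
drop 2:u onto {0:q}
drop 3:q onto {2:u}
drop 4:u onto {3:q}
drop 5:t onto {1:s, 3:q}
ground layer = {0:q, 1:s}
drop-orders for the pieces not yet dropped (sum over which currently-grounded one goes next):
  1 to go: {4} 1  {5} 1
  2 to go: {1,5} 1  {4,5} 2
  3 to go: {1,4,5} 3  {3,4,5} 2
  4 to go: {1,3,4,5} 5  {2,3,4,5} 2
  if 0:q drops first: 7 orders
  if 1:s drops first: 2 orders
heap linearizations: 9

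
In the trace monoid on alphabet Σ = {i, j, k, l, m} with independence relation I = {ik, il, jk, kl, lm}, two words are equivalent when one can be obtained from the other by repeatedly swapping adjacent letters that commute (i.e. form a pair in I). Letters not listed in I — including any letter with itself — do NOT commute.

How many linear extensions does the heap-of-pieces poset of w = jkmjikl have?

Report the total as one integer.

16

#0=j has no predecessor
#1=k has no predecessor
#2=m depends on [0:j, 1:k]
#3=j depends on [2:m]
#4=i depends on [3:j]
#5=k depends on [2:m]
#6=l depends on [3:j]
sources: [0:j, 1:k]
N(rest) = Σ N(rest − s) over sources s of rest; N(one piece) = 1:
  size 1 → [4]=1  [5]=1  [6]=1
  size 2 → [4,5]=2  [4,6]=2  [5,6]=2
  size 3 → [3,4,6]=2  [4,5,6]=6
  size 4 → [3,4,5,6]=8
  size 5 → [2,3,4,5,6]=8
  first=0(j) contributes 8
  first=1(k) contributes 8
|[w]| = 16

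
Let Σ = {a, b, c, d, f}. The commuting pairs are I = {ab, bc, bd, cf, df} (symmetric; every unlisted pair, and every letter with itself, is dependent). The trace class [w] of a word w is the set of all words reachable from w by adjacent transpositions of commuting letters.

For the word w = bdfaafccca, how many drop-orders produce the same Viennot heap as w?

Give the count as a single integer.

#0=b has no predecessor
#1=d has no predecessor
#2=f depends on [0:b]
#3=a depends on [1:d, 2:f]
#4=a depends on [3:a]
#5=f depends on [4:a]
#6=c depends on [4:a]
#7=c depends on [6:c]
#8=c depends on [7:c]
#9=a depends on [5:f, 8:c]
sources: [0:b, 1:d]
N(rest) = Σ N(rest − s) over sources s of rest; N(one piece) = 1:
  size 1 → [9]=1
  size 2 → [5,9]=1  [8,9]=1
  size 3 → [5,8,9]=2  [7,8,9]=1
  size 4 → [5,7,8,9]=3  [6,7,8,9]=1
  size 5 → [5,6,7,8,9]=4
  size 6 → [4,5,6,7,8,9]=4
  size 7 → [3,4,5,6,7,8,9]=4
  size 8 → [1,3,4,5,6,7,8,9]=4  [2,3,4,5,6,7,8,9]=4
  first=0(b) contributes 8
  first=1(d) contributes 4
|[w]| = 12

12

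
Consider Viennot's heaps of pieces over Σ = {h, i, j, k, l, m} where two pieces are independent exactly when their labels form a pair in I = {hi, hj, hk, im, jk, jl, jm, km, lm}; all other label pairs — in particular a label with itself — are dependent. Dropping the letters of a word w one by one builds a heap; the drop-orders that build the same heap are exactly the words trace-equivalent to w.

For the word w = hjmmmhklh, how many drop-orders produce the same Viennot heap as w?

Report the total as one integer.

drop 0:h onto floor
drop 1:j onto floor
drop 2:m onto {0:h}
drop 3:m onto {2:m}
drop 4:m onto {3:m}
drop 5:h onto {4:m}
drop 6:k onto floor
drop 7:l onto {5:h, 6:k}
drop 8:h onto {7:l}
ground layer = {0:h, 1:j, 6:k}
drop-orders for the pieces not yet dropped (sum over which currently-grounded one goes next):
  1 to go: {1} 1  {8} 1
  2 to go: {1,8} 2  {7,8} 1
  3 to go: {1,7,8} 3  {5,7,8} 1  {6,7,8} 1
  4 to go: {1,5,7,8} 4  {1,6,7,8} 4  {4,5,7,8} 1  {5,6,7,8} 2
  5 to go: {1,4,5,7,8} 5  {1,5,6,7,8} 10  {3,4,5,7,8} 1  {4,5,6,7,8} 3
  6 to go: {1,3,4,5,7,8} 6  {1,4,5,6,7,8} 18  {2,3,4,5,7,8} 1  {3,4,5,6,7,8} 4
  7 to go: {0,2,3,4,5,7,8} 1  {1,2,3,4,5,7,8} 7  {1,3,4,5,6,7,8} 28  {2,3,4,5,6,7,8} 5
  if 0:h drops first: 40 orders
  if 1:j drops first: 6 orders
  if 6:k drops first: 8 orders
heap linearizations: 54

54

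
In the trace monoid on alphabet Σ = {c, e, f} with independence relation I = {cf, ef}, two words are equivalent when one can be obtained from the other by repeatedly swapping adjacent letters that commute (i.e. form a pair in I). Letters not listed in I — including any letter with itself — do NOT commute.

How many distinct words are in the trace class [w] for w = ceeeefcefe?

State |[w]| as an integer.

drop 0:c onto floor
drop 1:e onto {0:c}
drop 2:e onto {1:e}
drop 3:e onto {2:e}
drop 4:e onto {3:e}
drop 5:f onto floor
drop 6:c onto {4:e}
drop 7:e onto {6:c}
drop 8:f onto {5:f}
drop 9:e onto {7:e}
ground layer = {0:c, 5:f}
drop-orders for the pieces not yet dropped (sum over which currently-grounded one goes next):
  1 to go: {8} 1  {9} 1
  2 to go: {5,8} 1  {7,9} 1  {8,9} 2
  3 to go: {5,8,9} 3  {6,7,9} 1  {7,8,9} 3
  4 to go: {4,6,7,9} 1  {5,7,8,9} 6  {6,7,8,9} 4
  5 to go: {3,4,6,7,9} 1  {4,6,7,8,9} 5  {5,6,7,8,9} 10
  6 to go: {2,3,4,6,7,9} 1  {3,4,6,7,8,9} 6  {4,5,6,7,8,9} 15
  7 to go: {1,2,3,4,6,7,9} 1  {2,3,4,6,7,8,9} 7  {3,4,5,6,7,8,9} 21
  8 to go: {0,1,2,3,4,6,7,9} 1  {1,2,3,4,6,7,8,9} 8  {2,3,4,5,6,7,8,9} 28
  if 0:c drops first: 36 orders
  if 5:f drops first: 9 orders
heap linearizations: 45

45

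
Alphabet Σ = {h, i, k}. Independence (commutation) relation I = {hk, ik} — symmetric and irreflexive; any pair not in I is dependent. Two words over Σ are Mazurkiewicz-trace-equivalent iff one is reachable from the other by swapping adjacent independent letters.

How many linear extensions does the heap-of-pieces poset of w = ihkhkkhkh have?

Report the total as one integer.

0(i) covers ∅
1(h) covers 0:i
2(k) covers ∅
3(h) covers 1:h
4(k) covers 2:k
5(k) covers 4:k
6(h) covers 3:h
7(k) covers 5:k
8(h) covers 6:h
floor of heap: 0:i, 2:k
completions by unplaced set U, small U first (add the entries for U minus each lowest piece of U):
  |U|=1: {7}:1  {8}:1
  |U|=2: {5,7}:1  {6,8}:1  {7,8}:2
  |U|=3: {3,6,8}:1  {4,5,7}:1  {5,7,8}:3  {6,7,8}:3
  |U|=4: {1,3,6,8}:1  {2,4,5,7}:1  {3,6,7,8}:4  {4,5,7,8}:4  {5,6,7,8}:6
  |U|=5: {0,1,3,6,8}:1  {1,3,6,7,8}:5  {2,4,5,7,8}:5  {3,5,6,7,8}:10  {4,5,6,7,8}:10
  |U|=6: {0,1,3,6,7,8}:6  {1,3,5,6,7,8}:15  {2,4,5,6,7,8}:15  {3,4,5,6,7,8}:20
  |U|=7: {0,1,3,5,6,7,8}:21  {1,3,4,5,6,7,8}:35  {2,3,4,5,6,7,8}:35
  start at 0(i): 70
  start at 2(k): 56
sum over floor = 126

126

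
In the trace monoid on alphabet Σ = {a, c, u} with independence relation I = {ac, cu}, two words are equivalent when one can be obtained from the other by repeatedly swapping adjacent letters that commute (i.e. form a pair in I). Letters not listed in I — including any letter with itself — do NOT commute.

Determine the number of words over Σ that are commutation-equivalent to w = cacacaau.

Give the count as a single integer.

56

0(c) covers ∅
1(a) covers ∅
2(c) covers 0:c
3(a) covers 1:a
4(c) covers 2:c
5(a) covers 3:a
6(a) covers 5:a
7(u) covers 6:a
floor of heap: 0:c, 1:a
completions by unplaced set U, small U first (add the entries for U minus each lowest piece of U):
  |U|=1: {4}:1  {7}:1
  |U|=2: {2,4}:1  {4,7}:2  {6,7}:1
  |U|=3: {0,2,4}:1  {2,4,7}:3  {4,6,7}:3  {5,6,7}:1
  |U|=4: {0,2,4,7}:4  {2,4,6,7}:6  {3,5,6,7}:1  {4,5,6,7}:4
  |U|=5: {0,2,4,6,7}:10  {1,3,5,6,7}:1  {2,4,5,6,7}:10  {3,4,5,6,7}:5
  |U|=6: {0,2,4,5,6,7}:20  {1,3,4,5,6,7}:6  {2,3,4,5,6,7}:15
  start at 0(c): 21
  start at 1(a): 35
sum over floor = 56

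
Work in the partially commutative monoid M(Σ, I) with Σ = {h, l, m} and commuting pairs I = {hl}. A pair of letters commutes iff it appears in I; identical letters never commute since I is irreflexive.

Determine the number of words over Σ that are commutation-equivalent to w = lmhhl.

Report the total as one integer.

0(l) covers ∅
1(m) covers 0:l
2(h) covers 1:m
3(h) covers 2:h
4(l) covers 1:m
floor of heap: 0:l
completions by unplaced set U, small U first (add the entries for U minus each lowest piece of U):
  |U|=1: {3}:1  {4}:1
  |U|=2: {2,3}:1  {3,4}:2
  |U|=3: {2,3,4}:3
  start at 0(l): 3

3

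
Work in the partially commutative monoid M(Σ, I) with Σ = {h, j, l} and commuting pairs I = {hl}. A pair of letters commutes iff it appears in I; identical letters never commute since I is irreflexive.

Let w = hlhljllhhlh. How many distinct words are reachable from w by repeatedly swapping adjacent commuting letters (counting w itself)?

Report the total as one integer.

drop 0:h onto floor
drop 1:l onto floor
drop 2:h onto {0:h}
drop 3:l onto {1:l}
drop 4:j onto {2:h, 3:l}
drop 5:l onto {4:j}
drop 6:l onto {5:l}
drop 7:h onto {4:j}
drop 8:h onto {7:h}
drop 9:l onto {6:l}
drop 10:h onto {8:h}
ground layer = {0:h, 1:l}
drop-orders for the pieces not yet dropped (sum over which currently-grounded one goes next):
  1 to go: {9} 1  {10} 1
  2 to go: {6,9} 1  {8,10} 1  {9,10} 2
  3 to go: {5,6,9} 1  {6,9,10} 3  {7,8,10} 1  {8,9,10} 3
  4 to go: {5,6,9,10} 4  {6,8,9,10} 6  {7,8,9,10} 4
  5 to go: {5,6,8,9,10} 10  {6,7,8,9,10} 10
  6 to go: {5,6,7,8,9,10} 20
  7 to go: {4,5,6,7,8,9,10} 20
  8 to go: {2,4,5,6,7,8,9,10} 20  {3,4,5,6,7,8,9,10} 20
  9 to go: {0,2,4,5,6,7,8,9,10} 20  {1,3,4,5,6,7,8,9,10} 20  {2,3,4,5,6,7,8,9,10} 40
  if 0:h drops first: 60 orders
  if 1:l drops first: 60 orders
heap linearizations: 120

120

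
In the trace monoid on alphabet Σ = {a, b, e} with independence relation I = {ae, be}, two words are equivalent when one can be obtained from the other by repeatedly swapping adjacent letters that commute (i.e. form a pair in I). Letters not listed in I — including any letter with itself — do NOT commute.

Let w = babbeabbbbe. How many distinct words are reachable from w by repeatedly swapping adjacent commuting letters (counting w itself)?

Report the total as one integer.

piece 0:b — minimal
piece 1:a rests on {0:b}
piece 2:b rests on {1:a}
piece 3:b rests on {2:b}
piece 4:e — minimal
piece 5:a rests on {3:b}
piece 6:b rests on {5:a}
piece 7:b rests on {6:b}
piece 8:b rests on {7:b}
piece 9:b rests on {8:b}
piece 10:e rests on {4:e}
minimal pieces: {0:b, 4:e}
ways to finish when only these pieces remain (= sum over removing one remaining piece with nothing left below it):
  1 left: {9}→1  {10}→1
  2 left: {4,10}→1  {8,9}→1  {9,10}→2
  3 left: {4,9,10}→3  {7,8,9}→1  {8,9,10}→3
  4 left: {4,8,9,10}→6  {6,7,8,9}→1  {7,8,9,10}→4
  5 left: {4,7,8,9,10}→10  {5,6,7,8,9}→1  {6,7,8,9,10}→5
  6 left: {3,5,6,7,8,9}→1  {4,6,7,8,9,10}→15  {5,6,7,8,9,10}→6
  7 left: {2,3,5,6,7,8,9}→1  {3,5,6,7,8,9,10}→7  {4,5,6,7,8,9,10}→21
  8 left: {1,2,3,5,6,7,8,9}→1  {2,3,5,6,7,8,9,10}→8  {3,4,5,6,7,8,9,10}→28
  9 left: {0,1,2,3,5,6,7,8,9}→1  {1,2,3,5,6,7,8,9,10}→9  {2,3,4,5,6,7,8,9,10}→36
  placing 0:b first → 45 extensions
  placing 4:e first → 10 extensions
total linear extensions = 55

55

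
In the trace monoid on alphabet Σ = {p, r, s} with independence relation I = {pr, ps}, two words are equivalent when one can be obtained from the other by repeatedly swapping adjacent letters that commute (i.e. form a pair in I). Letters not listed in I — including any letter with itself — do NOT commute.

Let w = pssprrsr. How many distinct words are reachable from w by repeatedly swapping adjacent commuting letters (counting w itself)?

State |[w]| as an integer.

28

0(p) covers ∅
1(s) covers ∅
2(s) covers 1:s
3(p) covers 0:p
4(r) covers 2:s
5(r) covers 4:r
6(s) covers 5:r
7(r) covers 6:s
floor of heap: 0:p, 1:s
completions by unplaced set U, small U first (add the entries for U minus each lowest piece of U):
  |U|=1: {3}:1  {7}:1
  |U|=2: {0,3}:1  {3,7}:2  {6,7}:1
  |U|=3: {0,3,7}:3  {3,6,7}:3  {5,6,7}:1
  |U|=4: {0,3,6,7}:6  {3,5,6,7}:4  {4,5,6,7}:1
  |U|=5: {0,3,5,6,7}:10  {2,4,5,6,7}:1  {3,4,5,6,7}:5
  |U|=6: {0,3,4,5,6,7}:15  {1,2,4,5,6,7}:1  {2,3,4,5,6,7}:6
  start at 0(p): 7
  start at 1(s): 21
sum over floor = 28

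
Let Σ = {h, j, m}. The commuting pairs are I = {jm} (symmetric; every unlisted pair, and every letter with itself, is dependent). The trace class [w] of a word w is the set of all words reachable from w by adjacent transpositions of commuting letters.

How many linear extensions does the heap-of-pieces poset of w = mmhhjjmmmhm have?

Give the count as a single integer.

piece 0:m — minimal
piece 1:m rests on {0:m}
piece 2:h rests on {1:m}
piece 3:h rests on {2:h}
piece 4:j rests on {3:h}
piece 5:j rests on {4:j}
piece 6:m rests on {3:h}
piece 7:m rests on {6:m}
piece 8:m rests on {7:m}
piece 9:h rests on {5:j, 8:m}
piece 10:m rests on {9:h}
minimal pieces: {0:m}
ways to finish when only these pieces remain (= sum over removing one remaining piece with nothing left below it):
  1 left: {10}→1
  2 left: {9,10}→1
  3 left: {5,9,10}→1  {8,9,10}→1
  4 left: {4,5,9,10}→1  {5,8,9,10}→2  {7,8,9,10}→1
  5 left: {4,5,8,9,10}→3  {5,7,8,9,10}→3  {6,7,8,9,10}→1
  6 left: {4,5,7,8,9,10}→6  {5,6,7,8,9,10}→4
  7 left: {4,5,6,7,8,9,10}→10
  8 left: {3,4,5,6,7,8,9,10}→10
  9 left: {2,3,4,5,6,7,8,9,10}→10
  placing 0:m first → 10 extensions

10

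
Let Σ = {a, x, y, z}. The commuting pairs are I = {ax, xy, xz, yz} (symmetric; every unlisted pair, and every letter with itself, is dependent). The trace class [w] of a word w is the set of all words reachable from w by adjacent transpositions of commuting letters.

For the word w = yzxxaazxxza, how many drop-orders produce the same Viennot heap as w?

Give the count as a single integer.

#0=y has no predecessor
#1=z has no predecessor
#2=x has no predecessor
#3=x depends on [2:x]
#4=a depends on [0:y, 1:z]
#5=a depends on [4:a]
#6=z depends on [5:a]
#7=x depends on [3:x]
#8=x depends on [7:x]
#9=z depends on [6:z]
#10=a depends on [9:z]
sources: [0:y, 1:z, 2:x]
N(rest) = Σ N(rest − s) over sources s of rest; N(one piece) = 1:
  size 1 → [8]=1  [10]=1
  size 2 → [7,8]=1  [8,10]=2  [9,10]=1
  size 3 → [3,7,8]=1  [6,9,10]=1  [7,8,10]=3  [8,9,10]=3
  size 4 → [2,3,7,8]=1  [3,7,8,10]=4  [5,6,9,10]=1  [6,8,9,10]=4  [7,8,9,10]=6
  size 5 → [2,3,7,8,10]=5  [3,7,8,9,10]=10  [4,5,6,9,10]=1  [5,6,8,9,10]=5  [6,7,8,9,10]=10
  size 6 → [0,4,5,6,9,10]=1  [1,4,5,6,9,10]=1  [2,3,7,8,9,10]=15  [3,6,7,8,9,10]=20  [4,5,6,8,9,10]=6  [5,6,7,8,9,10]=15
  size 7 → [0,1,4,5,6,9,10]=2  [0,4,5,6,8,9,10]=7  [1,4,5,6,8,9,10]=7  [2,3,6,7,8,9,10]=35  [3,5,6,7,8,9,10]=35  [4,5,6,7,8,9,10]=21
  size 8 → [0,1,4,5,6,8,9,10]=16  [0,4,5,6,7,8,9,10]=28  [1,4,5,6,7,8,9,10]=28  [2,3,5,6,7,8,9,10]=70  [3,4,5,6,7,8,9,10]=56
  size 9 → [0,1,4,5,6,7,8,9,10]=72  [0,3,4,5,6,7,8,9,10]=84  [1,3,4,5,6,7,8,9,10]=84  [2,3,4,5,6,7,8,9,10]=126
  first=0(y) contributes 210
  first=1(z) contributes 210
  first=2(x) contributes 240
|[w]| = 660

660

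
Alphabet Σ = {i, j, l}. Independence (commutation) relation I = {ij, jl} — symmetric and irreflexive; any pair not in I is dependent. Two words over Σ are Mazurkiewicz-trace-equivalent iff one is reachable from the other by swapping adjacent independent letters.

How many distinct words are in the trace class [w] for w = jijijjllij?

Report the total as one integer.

252

drop 0:j onto floor
drop 1:i onto floor
drop 2:j onto {0:j}
drop 3:i onto {1:i}
drop 4:j onto {2:j}
drop 5:j onto {4:j}
drop 6:l onto {3:i}
drop 7:l onto {6:l}
drop 8:i onto {7:l}
drop 9:j onto {5:j}
ground layer = {0:j, 1:i}
drop-orders for the pieces not yet dropped (sum over which currently-grounded one goes next):
  1 to go: {8} 1  {9} 1
  2 to go: {5,9} 1  {7,8} 1  {8,9} 2
  3 to go: {4,5,9} 1  {5,8,9} 3  {6,7,8} 1  {7,8,9} 3
  4 to go: {2,4,5,9} 1  {3,6,7,8} 1  {4,5,8,9} 4  {5,7,8,9} 6  {6,7,8,9} 4
  5 to go: {0,2,4,5,9} 1  {1,3,6,7,8} 1  {2,4,5,8,9} 5  {3,6,7,8,9} 5  {4,5,7,8,9} 10  {5,6,7,8,9} 10
  6 to go: {0,2,4,5,8,9} 6  {1,3,6,7,8,9} 6  {2,4,5,7,8,9} 15  {3,5,6,7,8,9} 15  {4,5,6,7,8,9} 20
  7 to go: {0,2,4,5,7,8,9} 21  {1,3,5,6,7,8,9} 21  {2,4,5,6,7,8,9} 35  {3,4,5,6,7,8,9} 35
  8 to go: {0,2,4,5,6,7,8,9} 56  {1,3,4,5,6,7,8,9} 56  {2,3,4,5,6,7,8,9} 70
  if 0:j drops first: 126 orders
  if 1:i drops first: 126 orders
heap linearizations: 252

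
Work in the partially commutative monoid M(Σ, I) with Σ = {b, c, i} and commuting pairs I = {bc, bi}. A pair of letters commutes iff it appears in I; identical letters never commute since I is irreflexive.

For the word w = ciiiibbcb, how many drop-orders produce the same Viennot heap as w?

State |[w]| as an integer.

84

#0=c has no predecessor
#1=i depends on [0:c]
#2=i depends on [1:i]
#3=i depends on [2:i]
#4=i depends on [3:i]
#5=b has no predecessor
#6=b depends on [5:b]
#7=c depends on [4:i]
#8=b depends on [6:b]
sources: [0:c, 5:b]
N(rest) = Σ N(rest − s) over sources s of rest; N(one piece) = 1:
  size 1 → [7]=1  [8]=1
  size 2 → [4,7]=1  [6,8]=1  [7,8]=2
  size 3 → [3,4,7]=1  [4,7,8]=3  [5,6,8]=1  [6,7,8]=3
  size 4 → [2,3,4,7]=1  [3,4,7,8]=4  [4,6,7,8]=6  [5,6,7,8]=4
  size 5 → [1,2,3,4,7]=1  [2,3,4,7,8]=5  [3,4,6,7,8]=10  [4,5,6,7,8]=10
  size 6 → [0,1,2,3,4,7]=1  [1,2,3,4,7,8]=6  [2,3,4,6,7,8]=15  [3,4,5,6,7,8]=20
  size 7 → [0,1,2,3,4,7,8]=7  [1,2,3,4,6,7,8]=21  [2,3,4,5,6,7,8]=35
  first=0(c) contributes 56
  first=5(b) contributes 28
|[w]| = 84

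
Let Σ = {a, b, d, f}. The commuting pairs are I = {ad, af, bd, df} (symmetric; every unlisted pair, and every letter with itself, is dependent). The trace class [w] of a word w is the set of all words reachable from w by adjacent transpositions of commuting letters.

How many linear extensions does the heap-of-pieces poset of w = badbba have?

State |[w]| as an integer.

6

0(b) covers ∅
1(a) covers 0:b
2(d) covers ∅
3(b) covers 1:a
4(b) covers 3:b
5(a) covers 4:b
floor of heap: 0:b, 2:d
completions by unplaced set U, small U first (add the entries for U minus each lowest piece of U):
  |U|=1: {2}:1  {5}:1
  |U|=2: {2,5}:2  {4,5}:1
  |U|=3: {2,4,5}:3  {3,4,5}:1
  |U|=4: {1,3,4,5}:1  {2,3,4,5}:4
  start at 0(b): 5
  start at 2(d): 1
sum over floor = 6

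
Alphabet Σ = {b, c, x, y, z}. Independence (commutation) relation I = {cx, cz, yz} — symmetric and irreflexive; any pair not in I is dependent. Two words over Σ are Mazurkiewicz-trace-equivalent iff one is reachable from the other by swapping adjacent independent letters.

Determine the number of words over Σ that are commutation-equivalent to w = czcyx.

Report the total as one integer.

4

0(c) covers ∅
1(z) covers ∅
2(c) covers 0:c
3(y) covers 2:c
4(x) covers 1:z, 3:y
floor of heap: 0:c, 1:z
completions by unplaced set U, small U first (add the entries for U minus each lowest piece of U):
  |U|=1: {4}:1
  |U|=2: {1,4}:1  {3,4}:1
  |U|=3: {1,3,4}:2  {2,3,4}:1
  start at 0(c): 3
  start at 1(z): 1
sum over floor = 4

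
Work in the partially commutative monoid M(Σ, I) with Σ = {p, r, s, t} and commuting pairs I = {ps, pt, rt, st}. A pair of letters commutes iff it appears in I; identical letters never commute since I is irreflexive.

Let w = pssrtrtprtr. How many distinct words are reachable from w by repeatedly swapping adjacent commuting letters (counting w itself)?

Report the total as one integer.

piece 0:p — minimal
piece 1:s — minimal
piece 2:s rests on {1:s}
piece 3:r rests on {0:p, 2:s}
piece 4:t — minimal
piece 5:r rests on {3:r}
piece 6:t rests on {4:t}
piece 7:p rests on {5:r}
piece 8:r rests on {7:p}
piece 9:t rests on {6:t}
piece 10:r rests on {8:r}
minimal pieces: {0:p, 1:s, 4:t}
ways to finish when only these pieces remain (= sum over removing one remaining piece with nothing left below it):
  1 left: {9}→1  {10}→1
  2 left: {6,9}→1  {8,10}→1  {9,10}→2
  3 left: {4,6,9}→1  {6,9,10}→3  {7,8,10}→1  {8,9,10}→3
  4 left: {4,6,9,10}→4  {5,7,8,10}→1  {6,8,9,10}→6  {7,8,9,10}→4
  5 left: {3,5,7,8,10}→1  {4,6,8,9,10}→10  {5,7,8,9,10}→5  {6,7,8,9,10}→10
  6 left: {0,3,5,7,8,10}→1  {2,3,5,7,8,10}→1  {3,5,7,8,9,10}→6  {4,6,7,8,9,10}→20  {5,6,7,8,9,10}→15
  7 left: {0,2,3,5,7,8,10}→2  {0,3,5,7,8,9,10}→7  {1,2,3,5,7,8,10}→1  {2,3,5,7,8,9,10}→7  {3,5,6,7,8,9,10}→21  {4,5,6,7,8,9,10}→35
  8 left: {0,1,2,3,5,7,8,10}→3  {0,2,3,5,7,8,9,10}→16  {0,3,5,6,7,8,9,10}→28  {1,2,3,5,7,8,9,10}→8  {2,3,5,6,7,8,9,10}→28  {3,4,5,6,7,8,9,10}→56
  9 left: {0,1,2,3,5,7,8,9,10}→27  {0,2,3,5,6,7,8,9,10}→72  {0,3,4,5,6,7,8,9,10}→84  {1,2,3,5,6,7,8,9,10}→36  {2,3,4,5,6,7,8,9,10}→84
  placing 0:p first → 120 extensions
  placing 1:s first → 240 extensions
  placing 4:t first → 135 extensions
total linear extensions = 495

495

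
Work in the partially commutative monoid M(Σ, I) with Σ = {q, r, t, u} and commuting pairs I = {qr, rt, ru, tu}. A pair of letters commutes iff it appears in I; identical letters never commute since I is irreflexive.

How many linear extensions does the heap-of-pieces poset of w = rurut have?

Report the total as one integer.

0(r) covers ∅
1(u) covers ∅
2(r) covers 0:r
3(u) covers 1:u
4(t) covers ∅
floor of heap: 0:r, 1:u, 4:t
completions by unplaced set U, small U first (add the entries for U minus each lowest piece of U):
  |U|=1: {2}:1  {3}:1  {4}:1
  |U|=2: {0,2}:1  {1,3}:1  {2,3}:2  {2,4}:2  {3,4}:2
  |U|=3: {0,2,3}:3  {0,2,4}:3  {1,2,3}:3  {1,3,4}:3  {2,3,4}:6
  start at 0(r): 12
  start at 1(u): 12
  start at 4(t): 6
sum over floor = 30

30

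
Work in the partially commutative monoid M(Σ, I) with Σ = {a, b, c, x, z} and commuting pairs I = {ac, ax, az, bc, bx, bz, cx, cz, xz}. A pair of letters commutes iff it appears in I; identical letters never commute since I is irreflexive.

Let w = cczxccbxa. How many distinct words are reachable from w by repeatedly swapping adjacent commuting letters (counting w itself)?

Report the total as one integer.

3780

0(c) covers ∅
1(c) covers 0:c
2(z) covers ∅
3(x) covers ∅
4(c) covers 1:c
5(c) covers 4:c
6(b) covers ∅
7(x) covers 3:x
8(a) covers 6:b
floor of heap: 0:c, 2:z, 3:x, 6:b
completions by unplaced set U, small U first (add the entries for U minus each lowest piece of U):
  |U|=1: {2}:1  {5}:1  {7}:1  {8}:1
  |U|=2: {2,5}:2  {2,7}:2  {2,8}:2  {3,7}:1  {4,5}:1  {5,7}:2  {5,8}:2  {6,8}:1  {7,8}:2
  |U|=3: {1,4,5}:1  {2,3,7}:3  {2,4,5}:3  {2,5,7}:6  {2,5,8}:6  {2,6,8}:3  {2,7,8}:6  {3,5,7}:3  {3,7,8}:3  {4,5,7}:3  {4,5,8}:3  {5,6,8}:3  {5,7,8}:6  {6,7,8}:3
  |U|=4: {0,1,4,5}:1  {1,2,4,5}:4  {1,4,5,7}:4  {1,4,5,8}:4  {2,3,5,7}:12  {2,3,7,8}:12  {2,4,5,7}:12  {2,4,5,8}:12  {2,5,6,8}:12  {2,5,7,8}:24  {2,6,7,8}:12  {3,4,5,7}:6  {3,5,7,8}:12  {3,6,7,8}:6  {4,5,6,8}:6  {4,5,7,8}:12  {5,6,7,8}:12
  |U|=5: {0,1,2,4,5}:5  {0,1,4,5,7}:5  {0,1,4,5,8}:5  {1,2,4,5,7}:20  {1,2,4,5,8}:20  {1,3,4,5,7}:10  {1,4,5,6,8}:10  {1,4,5,7,8}:20  {2,3,4,5,7}:30  {2,3,5,7,8}:60  {2,3,6,7,8}:30  {2,4,5,6,8}:30  {2,4,5,7,8}:60  {2,5,6,7,8}:60  {3,4,5,7,8}:30  {3,5,6,7,8}:30  {4,5,6,7,8}:30
  |U|=6: {0,1,2,4,5,7}:30  {0,1,2,4,5,8}:30  {0,1,3,4,5,7}:15  {0,1,4,5,6,8}:15  {0,1,4,5,7,8}:30  {1,2,3,4,5,7}:60  {1,2,4,5,6,8}:60  {1,2,4,5,7,8}:120  {1,3,4,5,7,8}:60  {1,4,5,6,7,8}:60  {2,3,4,5,7,8}:180  {2,3,5,6,7,8}:180  {2,4,5,6,7,8}:180  {3,4,5,6,7,8}:90
  |U|=7: {0,1,2,3,4,5,7}:105  {0,1,2,4,5,6,8}:105  {0,1,2,4,5,7,8}:210  {0,1,3,4,5,7,8}:105  {0,1,4,5,6,7,8}:105  {1,2,3,4,5,7,8}:420  {1,2,4,5,6,7,8}:420  {1,3,4,5,6,7,8}:210  {2,3,4,5,6,7,8}:630
  start at 0(c): 1680
  start at 2(z): 420
  start at 3(x): 840
  start at 6(b): 840
sum over floor = 3780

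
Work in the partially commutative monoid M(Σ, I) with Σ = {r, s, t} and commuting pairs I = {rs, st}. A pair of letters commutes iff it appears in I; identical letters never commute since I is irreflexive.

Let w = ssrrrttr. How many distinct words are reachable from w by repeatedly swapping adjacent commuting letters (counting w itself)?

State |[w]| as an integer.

0(s) covers ∅
1(s) covers 0:s
2(r) covers ∅
3(r) covers 2:r
4(r) covers 3:r
5(t) covers 4:r
6(t) covers 5:t
7(r) covers 6:t
floor of heap: 0:s, 2:r
completions by unplaced set U, small U first (add the entries for U minus each lowest piece of U):
  |U|=1: {1}:1  {7}:1
  |U|=2: {0,1}:1  {1,7}:2  {6,7}:1
  |U|=3: {0,1,7}:3  {1,6,7}:3  {5,6,7}:1
  |U|=4: {0,1,6,7}:6  {1,5,6,7}:4  {4,5,6,7}:1
  |U|=5: {0,1,5,6,7}:10  {1,4,5,6,7}:5  {3,4,5,6,7}:1
  |U|=6: {0,1,4,5,6,7}:15  {1,3,4,5,6,7}:6  {2,3,4,5,6,7}:1
  start at 0(s): 7
  start at 2(r): 21
sum over floor = 28

28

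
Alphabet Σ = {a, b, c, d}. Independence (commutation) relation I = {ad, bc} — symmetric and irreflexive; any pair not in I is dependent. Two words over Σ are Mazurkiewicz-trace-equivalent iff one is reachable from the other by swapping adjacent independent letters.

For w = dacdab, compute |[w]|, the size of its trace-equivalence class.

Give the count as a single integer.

4

0(d) covers ∅
1(a) covers ∅
2(c) covers 0:d, 1:a
3(d) covers 2:c
4(a) covers 2:c
5(b) covers 3:d, 4:a
floor of heap: 0:d, 1:a
completions by unplaced set U, small U first (add the entries for U minus each lowest piece of U):
  |U|=1: {5}:1
  |U|=2: {3,5}:1  {4,5}:1
  |U|=3: {3,4,5}:2
  |U|=4: {2,3,4,5}:2
  start at 0(d): 2
  start at 1(a): 2
sum over floor = 4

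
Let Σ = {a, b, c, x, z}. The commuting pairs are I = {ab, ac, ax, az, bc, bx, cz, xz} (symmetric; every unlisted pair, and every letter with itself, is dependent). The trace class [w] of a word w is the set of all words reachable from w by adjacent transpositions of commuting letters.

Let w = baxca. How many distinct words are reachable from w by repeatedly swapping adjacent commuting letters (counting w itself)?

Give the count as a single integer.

drop 0:b onto floor
drop 1:a onto floor
drop 2:x onto floor
drop 3:c onto {2:x}
drop 4:a onto {1:a}
ground layer = {0:b, 1:a, 2:x}
drop-orders for the pieces not yet dropped (sum over which currently-grounded one goes next):
  1 to go: {0} 1  {3} 1  {4} 1
  2 to go: {0,3} 2  {0,4} 2  {1,4} 1  {2,3} 1  {3,4} 2
  3 to go: {0,1,4} 3  {0,2,3} 3  {0,3,4} 6  {1,3,4} 3  {2,3,4} 3
  if 0:b drops first: 6 orders
  if 1:a drops first: 12 orders
  if 2:x drops first: 12 orders
heap linearizations: 30

30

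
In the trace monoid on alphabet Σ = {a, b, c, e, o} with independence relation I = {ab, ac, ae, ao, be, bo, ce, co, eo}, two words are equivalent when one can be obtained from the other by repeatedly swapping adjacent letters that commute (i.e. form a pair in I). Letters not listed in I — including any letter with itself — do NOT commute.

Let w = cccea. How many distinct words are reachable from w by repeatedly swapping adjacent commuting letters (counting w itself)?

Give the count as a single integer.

drop 0:c onto floor
drop 1:c onto {0:c}
drop 2:c onto {1:c}
drop 3:e onto floor
drop 4:a onto floor
ground layer = {0:c, 3:e, 4:a}
drop-orders for the pieces not yet dropped (sum over which currently-grounded one goes next):
  1 to go: {2} 1  {3} 1  {4} 1
  2 to go: {1,2} 1  {2,3} 2  {2,4} 2  {3,4} 2
  3 to go: {0,1,2} 1  {1,2,3} 3  {1,2,4} 3  {2,3,4} 6
  if 0:c drops first: 12 orders
  if 3:e drops first: 4 orders
  if 4:a drops first: 4 orders
heap linearizations: 20

20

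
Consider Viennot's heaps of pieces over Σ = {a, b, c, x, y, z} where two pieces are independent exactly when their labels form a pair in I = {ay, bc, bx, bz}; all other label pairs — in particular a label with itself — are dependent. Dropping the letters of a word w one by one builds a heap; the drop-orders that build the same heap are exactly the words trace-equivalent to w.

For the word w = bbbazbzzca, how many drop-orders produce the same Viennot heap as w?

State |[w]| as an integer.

5

drop 0:b onto floor
drop 1:b onto {0:b}
drop 2:b onto {1:b}
drop 3:a onto {2:b}
drop 4:z onto {3:a}
drop 5:b onto {3:a}
drop 6:z onto {4:z}
drop 7:z onto {6:z}
drop 8:c onto {7:z}
drop 9:a onto {5:b, 8:c}
ground layer = {0:b}
drop-orders for the pieces not yet dropped (sum over which currently-grounded one goes next):
  1 to go: {9} 1
  2 to go: {5,9} 1  {8,9} 1
  3 to go: {5,8,9} 2  {7,8,9} 1
  4 to go: {5,7,8,9} 3  {6,7,8,9} 1
  5 to go: {4,6,7,8,9} 1  {5,6,7,8,9} 4
  6 to go: {4,5,6,7,8,9} 5
  7 to go: {3,4,5,6,7,8,9} 5
  8 to go: {2,3,4,5,6,7,8,9} 5
  if 0:b drops first: 5 orders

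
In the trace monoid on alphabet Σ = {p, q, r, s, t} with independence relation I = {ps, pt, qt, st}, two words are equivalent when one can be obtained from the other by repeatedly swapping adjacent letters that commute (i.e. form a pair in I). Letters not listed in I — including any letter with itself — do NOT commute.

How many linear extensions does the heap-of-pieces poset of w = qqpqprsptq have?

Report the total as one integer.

drop 0:q onto floor
drop 1:q onto {0:q}
drop 2:p onto {1:q}
drop 3:q onto {2:p}
drop 4:p onto {3:q}
drop 5:r onto {4:p}
drop 6:s onto {5:r}
drop 7:p onto {5:r}
drop 8:t onto {5:r}
drop 9:q onto {6:s, 7:p}
ground layer = {0:q}
drop-orders for the pieces not yet dropped (sum over which currently-grounded one goes next):
  1 to go: {8} 1  {9} 1
  2 to go: {6,9} 1  {7,9} 1  {8,9} 2
  3 to go: {6,7,9} 2  {6,8,9} 3  {7,8,9} 3
  4 to go: {6,7,8,9} 8
  5 to go: {5,6,7,8,9} 8
  6 to go: {4,5,6,7,8,9} 8
  7 to go: {3,4,5,6,7,8,9} 8
  8 to go: {2,3,4,5,6,7,8,9} 8
  if 0:q drops first: 8 orders

8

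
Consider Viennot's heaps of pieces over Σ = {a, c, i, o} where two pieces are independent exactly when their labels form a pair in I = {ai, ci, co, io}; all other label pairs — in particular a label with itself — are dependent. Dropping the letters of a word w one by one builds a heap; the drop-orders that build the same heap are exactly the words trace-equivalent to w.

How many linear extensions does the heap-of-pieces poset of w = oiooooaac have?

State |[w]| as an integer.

piece 0:o — minimal
piece 1:i — minimal
piece 2:o rests on {0:o}
piece 3:o rests on {2:o}
piece 4:o rests on {3:o}
piece 5:o rests on {4:o}
piece 6:a rests on {5:o}
piece 7:a rests on {6:a}
piece 8:c rests on {7:a}
minimal pieces: {0:o, 1:i}
ways to finish when only these pieces remain (= sum over removing one remaining piece with nothing left below it):
  1 left: {1}→1  {8}→1
  2 left: {1,8}→2  {7,8}→1
  3 left: {1,7,8}→3  {6,7,8}→1
  4 left: {1,6,7,8}→4  {5,6,7,8}→1
  5 left: {1,5,6,7,8}→5  {4,5,6,7,8}→1
  6 left: {1,4,5,6,7,8}→6  {3,4,5,6,7,8}→1
  7 left: {1,3,4,5,6,7,8}→7  {2,3,4,5,6,7,8}→1
  placing 0:o first → 8 extensions
  placing 1:i first → 1 extensions
total linear extensions = 9

9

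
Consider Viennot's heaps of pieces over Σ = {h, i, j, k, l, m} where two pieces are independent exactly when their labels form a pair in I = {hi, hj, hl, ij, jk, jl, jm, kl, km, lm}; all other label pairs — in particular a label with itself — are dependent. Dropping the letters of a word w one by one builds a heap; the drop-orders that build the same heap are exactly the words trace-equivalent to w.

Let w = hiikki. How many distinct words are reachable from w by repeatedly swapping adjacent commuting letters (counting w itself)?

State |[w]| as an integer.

piece 0:h — minimal
piece 1:i — minimal
piece 2:i rests on {1:i}
piece 3:k rests on {0:h, 2:i}
piece 4:k rests on {3:k}
piece 5:i rests on {4:k}
minimal pieces: {0:h, 1:i}
ways to finish when only these pieces remain (= sum over removing one remaining piece with nothing left below it):
  1 left: {5}→1
  2 left: {4,5}→1
  3 left: {3,4,5}→1
  4 left: {0,3,4,5}→1  {2,3,4,5}→1
  placing 0:h first → 1 extensions
  placing 1:i first → 2 extensions
total linear extensions = 3

3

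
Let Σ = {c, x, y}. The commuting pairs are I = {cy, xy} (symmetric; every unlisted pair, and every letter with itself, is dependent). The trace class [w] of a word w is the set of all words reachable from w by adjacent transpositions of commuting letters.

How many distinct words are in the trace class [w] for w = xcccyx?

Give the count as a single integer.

6

0(x) covers ∅
1(c) covers 0:x
2(c) covers 1:c
3(c) covers 2:c
4(y) covers ∅
5(x) covers 3:c
floor of heap: 0:x, 4:y
completions by unplaced set U, small U first (add the entries for U minus each lowest piece of U):
  |U|=1: {4}:1  {5}:1
  |U|=2: {3,5}:1  {4,5}:2
  |U|=3: {2,3,5}:1  {3,4,5}:3
  |U|=4: {1,2,3,5}:1  {2,3,4,5}:4
  start at 0(x): 5
  start at 4(y): 1
sum over floor = 6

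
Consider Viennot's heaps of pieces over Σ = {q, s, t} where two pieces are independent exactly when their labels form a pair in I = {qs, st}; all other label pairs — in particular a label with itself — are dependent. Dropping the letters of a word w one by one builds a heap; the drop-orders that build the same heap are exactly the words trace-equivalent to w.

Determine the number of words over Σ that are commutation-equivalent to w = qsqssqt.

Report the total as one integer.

drop 0:q onto floor
drop 1:s onto floor
drop 2:q onto {0:q}
drop 3:s onto {1:s}
drop 4:s onto {3:s}
drop 5:q onto {2:q}
drop 6:t onto {5:q}
ground layer = {0:q, 1:s}
drop-orders for the pieces not yet dropped (sum over which currently-grounded one goes next):
  1 to go: {4} 1  {6} 1
  2 to go: {3,4} 1  {4,6} 2  {5,6} 1
  3 to go: {1,3,4} 1  {2,5,6} 1  {3,4,6} 3  {4,5,6} 3
  4 to go: {0,2,5,6} 1  {1,3,4,6} 4  {2,4,5,6} 4  {3,4,5,6} 6
  5 to go: {0,2,4,5,6} 5  {1,3,4,5,6} 10  {2,3,4,5,6} 10
  if 0:q drops first: 20 orders
  if 1:s drops first: 15 orders
heap linearizations: 35

35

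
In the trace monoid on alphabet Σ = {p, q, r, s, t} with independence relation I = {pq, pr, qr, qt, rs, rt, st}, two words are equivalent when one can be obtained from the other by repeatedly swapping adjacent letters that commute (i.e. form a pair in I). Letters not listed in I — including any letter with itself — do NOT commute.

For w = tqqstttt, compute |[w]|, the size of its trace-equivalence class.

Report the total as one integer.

piece 0:t — minimal
piece 1:q — minimal
piece 2:q rests on {1:q}
piece 3:s rests on {2:q}
piece 4:t rests on {0:t}
piece 5:t rests on {4:t}
piece 6:t rests on {5:t}
piece 7:t rests on {6:t}
minimal pieces: {0:t, 1:q}
ways to finish when only these pieces remain (= sum over removing one remaining piece with nothing left below it):
  1 left: {3}→1  {7}→1
  2 left: {2,3}→1  {3,7}→2  {6,7}→1
  3 left: {1,2,3}→1  {2,3,7}→3  {3,6,7}→3  {5,6,7}→1
  4 left: {1,2,3,7}→4  {2,3,6,7}→6  {3,5,6,7}→4  {4,5,6,7}→1
  5 left: {0,4,5,6,7}→1  {1,2,3,6,7}→10  {2,3,5,6,7}→10  {3,4,5,6,7}→5
  6 left: {0,3,4,5,6,7}→6  {1,2,3,5,6,7}→20  {2,3,4,5,6,7}→15
  placing 0:t first → 35 extensions
  placing 1:q first → 21 extensions
total linear extensions = 56

56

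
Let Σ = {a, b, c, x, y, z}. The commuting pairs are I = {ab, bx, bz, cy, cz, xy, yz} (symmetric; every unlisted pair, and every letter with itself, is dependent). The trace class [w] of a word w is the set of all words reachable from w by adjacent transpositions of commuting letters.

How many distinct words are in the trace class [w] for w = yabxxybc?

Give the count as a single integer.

16

#0=y has no predecessor
#1=a depends on [0:y]
#2=b depends on [0:y]
#3=x depends on [1:a]
#4=x depends on [3:x]
#5=y depends on [1:a, 2:b]
#6=b depends on [5:y]
#7=c depends on [4:x, 6:b]
sources: [0:y]
N(rest) = Σ N(rest − s) over sources s of rest; N(one piece) = 1:
  size 1 → [7]=1
  size 2 → [4,7]=1  [6,7]=1
  size 3 → [3,4,7]=1  [4,6,7]=2  [5,6,7]=1
  size 4 → [2,5,6,7]=1  [3,4,6,7]=3  [4,5,6,7]=3
  size 5 → [2,4,5,6,7]=4  [3,4,5,6,7]=6
  size 6 → [1,3,4,5,6,7]=6  [2,3,4,5,6,7]=10
  first=0(y) contributes 16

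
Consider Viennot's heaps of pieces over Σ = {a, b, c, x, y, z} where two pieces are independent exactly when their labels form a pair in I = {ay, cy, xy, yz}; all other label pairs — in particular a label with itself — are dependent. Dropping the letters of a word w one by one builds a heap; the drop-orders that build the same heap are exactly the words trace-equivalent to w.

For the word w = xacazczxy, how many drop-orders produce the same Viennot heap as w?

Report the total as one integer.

#0=x has no predecessor
#1=a depends on [0:x]
#2=c depends on [1:a]
#3=a depends on [2:c]
#4=z depends on [3:a]
#5=c depends on [4:z]
#6=z depends on [5:c]
#7=x depends on [6:z]
#8=y has no predecessor
sources: [0:x, 8:y]
N(rest) = Σ N(rest − s) over sources s of rest; N(one piece) = 1:
  size 1 → [7]=1  [8]=1
  size 2 → [6,7]=1  [7,8]=2
  size 3 → [5,6,7]=1  [6,7,8]=3
  size 4 → [4,5,6,7]=1  [5,6,7,8]=4
  size 5 → [3,4,5,6,7]=1  [4,5,6,7,8]=5
  size 6 → [2,3,4,5,6,7]=1  [3,4,5,6,7,8]=6
  size 7 → [1,2,3,4,5,6,7]=1  [2,3,4,5,6,7,8]=7
  first=0(x) contributes 8
  first=8(y) contributes 1
|[w]| = 9

9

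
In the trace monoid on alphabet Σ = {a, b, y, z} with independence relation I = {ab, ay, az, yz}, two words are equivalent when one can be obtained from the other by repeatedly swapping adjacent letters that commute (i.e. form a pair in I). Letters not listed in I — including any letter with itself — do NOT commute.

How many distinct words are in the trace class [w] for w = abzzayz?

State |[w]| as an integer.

piece 0:a — minimal
piece 1:b — minimal
piece 2:z rests on {1:b}
piece 3:z rests on {2:z}
piece 4:a rests on {0:a}
piece 5:y rests on {1:b}
piece 6:z rests on {3:z}
minimal pieces: {0:a, 1:b}
ways to finish when only these pieces remain (= sum over removing one remaining piece with nothing left below it):
  1 left: {4}→1  {5}→1  {6}→1
  2 left: {0,4}→1  {3,6}→1  {4,5}→2  {4,6}→2  {5,6}→2
  3 left: {0,4,5}→3  {0,4,6}→3  {2,3,6}→1  {3,4,6}→3  {3,5,6}→3  {4,5,6}→6
  4 left: {0,3,4,6}→6  {0,4,5,6}→12  {2,3,4,6}→4  {2,3,5,6}→4  {3,4,5,6}→12
  5 left: {0,2,3,4,6}→10  {0,3,4,5,6}→30  {1,2,3,5,6}→4  {2,3,4,5,6}→20
  placing 0:a first → 24 extensions
  placing 1:b first → 60 extensions
total linear extensions = 84

84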